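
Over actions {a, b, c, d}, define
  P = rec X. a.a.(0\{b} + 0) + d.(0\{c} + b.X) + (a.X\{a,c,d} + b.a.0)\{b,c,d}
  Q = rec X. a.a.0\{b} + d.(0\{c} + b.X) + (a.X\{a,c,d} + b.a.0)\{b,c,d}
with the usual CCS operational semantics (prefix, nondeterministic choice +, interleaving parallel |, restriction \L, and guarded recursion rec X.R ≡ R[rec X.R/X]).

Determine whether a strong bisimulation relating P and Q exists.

P ~ Q

Reachable graph of P (5 states):
  p0 = rec X. a.a.(0\{b} + 0) + d.(0\{c} + b.X) + (a.X\{a,c,d} + b.a.0)\{b,c,d} has moves ··a··> p1, ··a··> p2, ··d··> p3
  p1 = (rec X. a.a.(0\{b} + 0) + d.(0\{c} + b.X) + (a.X\{a,c,d} + b.a.0)\{b,c,d})\{a,c,d}\{b,c,d} has moves stopped
  p2 = a.(0\{b} + 0) has moves ··a··> p4
  p3 = 0\{c} + b.(rec X. a.a.(0\{b} + 0) + d.(0\{c} + b.X) + (a.X\{a,c,d} + b.a.0)\{b,c,d}) has moves ··b··> p0
  p4 = 0\{b} + 0 has moves stopped
Reachable graph of Q (5 states):
  q0 = rec X. a.a.0\{b} + d.(0\{c} + b.X) + (a.X\{a,c,d} + b.a.0)\{b,c,d} has moves ··a··> q1, ··a··> q2, ··d··> q3
  q1 = (rec X. a.a.0\{b} + d.(0\{c} + b.X) + (a.X\{a,c,d} + b.a.0)\{b,c,d})\{a,c,d}\{b,c,d} has moves stopped
  q2 = a.0\{b} has moves ··a··> q4
  q3 = 0\{c} + b.(rec X. a.a.0\{b} + d.(0\{c} + b.X) + (a.X\{a,c,d} + b.a.0)\{b,c,d}) has moves ··b··> q0
  q4 = 0\{b} has moves stopped
Partition-refinement fixed point:
  B0 = {p0, q0}
  B1 = {p2, q2}
  B2 = {p1, p4, q1, q4}
  B3 = {p3, q3}
p0 ∈ B0, q0 ∈ B0 → same block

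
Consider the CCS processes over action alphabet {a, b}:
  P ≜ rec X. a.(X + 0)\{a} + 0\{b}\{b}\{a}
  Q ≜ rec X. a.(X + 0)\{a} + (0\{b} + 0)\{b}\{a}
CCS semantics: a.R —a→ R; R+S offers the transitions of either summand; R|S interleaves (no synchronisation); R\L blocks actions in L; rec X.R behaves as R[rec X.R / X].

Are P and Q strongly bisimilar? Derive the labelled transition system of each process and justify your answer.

P ~ Q

P's transition system — 2 states:
  u0 = rec X. a.(X + 0)\{a} + 0\{b}\{b}\{a} → =a=> u1
  u1 = ((rec X. a.(X + 0)\{a} + 0\{b}\{b}\{a}) + 0)\{a} → ∅
Q's transition system — 2 states:
  v0 = rec X. a.(X + 0)\{a} + (0\{b} + 0)\{b}\{a} → =a=> v1
  v1 = ((rec X. a.(X + 0)\{a} + (0\{b} + 0)\{b}\{a}) + 0)\{a} → ∅
Partition-refinement fixed point:
  B0 = {u0, v0}
  B1 = {u1, v1}
u0 ∈ B0, v0 ∈ B0 → same block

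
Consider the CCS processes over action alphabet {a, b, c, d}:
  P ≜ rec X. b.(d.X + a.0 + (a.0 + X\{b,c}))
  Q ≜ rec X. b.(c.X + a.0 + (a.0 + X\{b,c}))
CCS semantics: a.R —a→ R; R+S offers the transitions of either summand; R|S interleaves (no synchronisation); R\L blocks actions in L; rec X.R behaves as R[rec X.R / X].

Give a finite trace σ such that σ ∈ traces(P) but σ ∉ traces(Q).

LTS(P): 3 reachable states
  u0 = rec X. b.(d.X + a.0 + (a.0 + X\{b,c})) has moves ··b··> u1
  u1 = d.(rec X. b.(d.X + a.0 + (a.0 + X\{b,c}))) + a.0 + (a.0 + (rec X. b.(d.X + a.0 + (a.0 + X\{b,c})))\{b,c}) has moves ··a··> u2, ··d··> u0
  u2 = 0 has moves stopped
LTS(Q): 3 reachable states
  v0 = rec X. b.(c.X + a.0 + (a.0 + X\{b,c})) has moves ··b··> v1
  v1 = c.(rec X. b.(c.X + a.0 + (a.0 + X\{b,c}))) + a.0 + (a.0 + (rec X. b.(c.X + a.0 + (a.0 + X\{b,c})))\{b,c}) has moves ··a··> v2, ··c··> v0
  v2 = 0 has moves stopped
Executing bd from P (initial set {u0}):
  [1] b ⇒ {u1}
  [2] d ⇒ {u0}
  — P admits the full trace.
Executing bd from Q (initial set {v0}):
  [1] b ⇒ {v1}
  [2] d ⇒ ∅  — Q cannot continue

bd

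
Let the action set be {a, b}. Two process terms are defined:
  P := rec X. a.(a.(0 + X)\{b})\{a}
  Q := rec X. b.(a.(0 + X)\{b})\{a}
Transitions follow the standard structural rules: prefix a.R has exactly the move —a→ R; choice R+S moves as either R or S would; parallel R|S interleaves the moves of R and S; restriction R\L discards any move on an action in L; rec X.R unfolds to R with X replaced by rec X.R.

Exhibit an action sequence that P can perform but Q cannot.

a

Reachable graph of P (2 states):
  p0 = rec X. a.(a.(0 + X)\{b})\{a} :: —a→ p1
  p1 = (a.(0 + (rec X. a.(a.(0 + X)\{b})\{a}))\{b})\{a} :: deadlocked
Reachable graph of Q (2 states):
  q0 = rec X. b.(a.(0 + X)\{b})\{a} :: —b→ q1
  q1 = (a.(0 + (rec X. b.(a.(0 + X)\{b})\{a}))\{b})\{a} :: deadlocked
Trace ⟨a⟩ through P, begin at {p0}:
  after a @ step 1: {p1}
  P completes σ.
Trace ⟨a⟩ through Q, begin at {q0}:
  after a @ step 1: ∅  — Q cannot continue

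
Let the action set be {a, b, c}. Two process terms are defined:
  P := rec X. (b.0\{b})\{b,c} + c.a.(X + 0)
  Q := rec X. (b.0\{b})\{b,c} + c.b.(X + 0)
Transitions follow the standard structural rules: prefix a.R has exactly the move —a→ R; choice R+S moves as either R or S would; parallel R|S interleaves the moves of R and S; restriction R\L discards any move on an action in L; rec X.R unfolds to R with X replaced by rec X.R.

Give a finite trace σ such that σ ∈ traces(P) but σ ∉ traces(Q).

ca

Reachable graph of P (3 states):
  u0 = rec X. (b.0\{b})\{b,c} + c.a.(X + 0) ⊢ ··c··> u1
  u1 = a.((rec X. (b.0\{b})\{b,c} + c.a.(X + 0)) + 0) ⊢ ··a··> u2
  u2 = (rec X. (b.0\{b})\{b,c} + c.a.(X + 0)) + 0 ⊢ ··c··> u1
Reachable graph of Q (3 states):
  v0 = rec X. (b.0\{b})\{b,c} + c.b.(X + 0) ⊢ ··c··> v1
  v1 = b.((rec X. (b.0\{b})\{b,c} + c.b.(X + 0)) + 0) ⊢ ··b··> v2
  v2 = (rec X. (b.0\{b})\{b,c} + c.b.(X + 0)) + 0 ⊢ ··c··> v1
Executing ca from P (initial set {u0}):
  step 1 (c): {u1}
  step 2 (a): {u2}
  — P admits the full trace.
Executing ca from Q (initial set {v0}):
  step 1 (c): {v1}
  step 2 (a): no successor for Q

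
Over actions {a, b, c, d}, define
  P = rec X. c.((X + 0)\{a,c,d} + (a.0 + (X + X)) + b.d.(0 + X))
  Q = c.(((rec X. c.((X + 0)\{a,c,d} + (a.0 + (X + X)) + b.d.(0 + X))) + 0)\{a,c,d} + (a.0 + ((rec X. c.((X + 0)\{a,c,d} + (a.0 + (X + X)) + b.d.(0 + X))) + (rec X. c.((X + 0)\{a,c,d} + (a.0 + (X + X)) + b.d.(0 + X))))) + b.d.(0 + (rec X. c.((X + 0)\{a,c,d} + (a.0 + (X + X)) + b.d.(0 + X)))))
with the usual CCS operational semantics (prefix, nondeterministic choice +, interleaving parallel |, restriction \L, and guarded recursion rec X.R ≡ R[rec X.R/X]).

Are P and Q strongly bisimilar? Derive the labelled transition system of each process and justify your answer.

Reachable graph of P (5 states):
  p0 = rec X. c.((X + 0)\{a,c,d} + (a.0 + (X + X)) + b.d.(0 + X)) has moves -c-> p1
  p1 = ((rec X. c.((X + 0)\{a,c,d} + (a.0 + (X + X)) + b.d.(0 + X))) + 0)\{a,c,d} + (a.0 + ((rec X. c.((X + 0)\{a,c,d} + (a.0 + (X + X)) + b.d.(0 + X))) + (rec X. c.((X + 0)\{a,c,d} + (a.0 + (X + X)) + b.d.(0 + X))))) + b.d.(0 + (rec X. c.((X + 0)\{a,c,d} + (a.0 + (X + X)) + b.d.(0 + X)))) has moves -a-> p2, -b-> p3, -c-> p1
  p2 = 0 has moves deadlocked
  p3 = d.(0 + (rec X. c.((X + 0)\{a,c,d} + (a.0 + (X + X)) + b.d.(0 + X)))) has moves -d-> p4
  p4 = 0 + (rec X. c.((X + 0)\{a,c,d} + (a.0 + (X + X)) + b.d.(0 + X))) has moves -c-> p1
Reachable graph of Q (5 states):
  q0 = c.(((rec X. c.((X + 0)\{a,c,d} + (a.0 + (X + X)) + b.d.(0 + X))) + 0)\{a,c,d} + (a.0 + ((rec X. c.((X + 0)\{a,c,d} + (a.0 + (X + X)) + b.d.(0 + X))) + (rec X. c.((X + 0)\{a,c,d} + (a.0 + (X + X)) + b.d.(0 + X))))) + b.d.(0 + (rec X. c.((X + 0)\{a,c,d} + (a.0 + (X + X)) + b.d.(0 + X))))) has moves -c-> q1
  q1 = ((rec X. c.((X + 0)\{a,c,d} + (a.0 + (X + X)) + b.d.(0 + X))) + 0)\{a,c,d} + (a.0 + ((rec X. c.((X + 0)\{a,c,d} + (a.0 + (X + X)) + b.d.(0 + X))) + (rec X. c.((X + 0)\{a,c,d} + (a.0 + (X + X)) + b.d.(0 + X))))) + b.d.(0 + (rec X. c.((X + 0)\{a,c,d} + (a.0 + (X + X)) + b.d.(0 + X)))) has moves -a-> q2, -b-> q3, -c-> q1
  q2 = 0 has moves deadlocked
  q3 = d.(0 + (rec X. c.((X + 0)\{a,c,d} + (a.0 + (X + X)) + b.d.(0 + X)))) has moves -d-> q4
  q4 = 0 + (rec X. c.((X + 0)\{a,c,d} + (a.0 + (X + X)) + b.d.(0 + X))) has moves -c-> q1
Partition-refinement fixed point:
  B0 = {p0, p4, q0, q4}
  B1 = {p1, q1}
  B2 = {p2, q2}
  B3 = {p3, q3}
p0 ∈ B0, q0 ∈ B0 → same block

YES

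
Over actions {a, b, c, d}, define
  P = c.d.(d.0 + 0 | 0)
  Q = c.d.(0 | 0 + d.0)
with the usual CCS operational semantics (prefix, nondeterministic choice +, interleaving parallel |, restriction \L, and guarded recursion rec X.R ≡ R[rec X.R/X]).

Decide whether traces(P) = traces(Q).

YES

P's transition system — 4 states:
  m0 = c.d.(d.0 + 0 | 0) → --c--▸ m1
  m1 = d.(d.0 + 0 | 0) → --d--▸ m2
  m2 = d.0 + 0 | 0 → --d--▸ m3
  m3 = 0 → deadlocked
Q's transition system — 4 states:
  n0 = c.d.(0 | 0 + d.0) → --c--▸ n1
  n1 = d.(0 | 0 + d.0) → --d--▸ n2
  n2 = 0 | 0 + d.0 → --d--▸ n3
  n3 = 0 → deadlocked
Bisimilarity quotient blocks:
  B0 = {m0, n0}
  B1 = {m1, n1}
  B2 = {m2, n2}
  B3 = {m3, n3}
m0 ∈ B0, n0 ∈ B0 → same block
Bisimilar ⇒ trace-equivalent.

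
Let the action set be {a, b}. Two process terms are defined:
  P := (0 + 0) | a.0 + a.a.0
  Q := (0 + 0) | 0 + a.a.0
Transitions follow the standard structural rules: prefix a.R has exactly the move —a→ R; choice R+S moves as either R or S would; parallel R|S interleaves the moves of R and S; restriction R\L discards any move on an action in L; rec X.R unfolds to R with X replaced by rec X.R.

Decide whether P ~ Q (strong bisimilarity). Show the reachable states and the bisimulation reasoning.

P's transition system — 4 states:
  m0 = (0 + 0) | a.0 + a.a.0 has moves -a-> m1, -a-> m2
  m1 = (0 + 0) | 0 has moves ·
  m2 = a.0 has moves -a-> m3
  m3 = 0 has moves ·
Q's transition system — 3 states:
  n0 = (0 + 0) | 0 + a.a.0 has moves -a-> n1
  n1 = a.0 has moves -a-> n2
  n2 = 0 has moves ·
Coarsest stable partition (strong bisimilarity classes):
  B0 = {m0}
  B1 = {m1, m3, n2}
  B2 = {m2, n1}
  B3 = {n0}
m0 ∈ B0, n0 ∈ B3 → different blocks

not bisimilar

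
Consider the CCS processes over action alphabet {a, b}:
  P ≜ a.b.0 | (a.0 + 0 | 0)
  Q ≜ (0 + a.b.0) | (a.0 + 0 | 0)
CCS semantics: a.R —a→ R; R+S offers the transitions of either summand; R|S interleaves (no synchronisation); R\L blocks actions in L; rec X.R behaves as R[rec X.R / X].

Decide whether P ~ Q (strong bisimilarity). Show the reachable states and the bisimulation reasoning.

P ~ Q

P's transition system — 6 states:
  m0 = a.b.0 | (a.0 + 0 | 0) | -a-> m1, -a-> m2
  m1 = a.b.0 | 0 | -a-> m3
  m2 = b.0 | (a.0 + 0 | 0) | -a-> m3, -b-> m4
  m3 = b.0 | 0 | -b-> m5
  m4 = 0 | (a.0 + 0 | 0) | -a-> m5
  m5 = 0 | 0 | deadlocked
Q's transition system — 6 states:
  n0 = (0 + a.b.0) | (a.0 + 0 | 0) | -a-> n1, -a-> n2
  n1 = (0 + a.b.0) | 0 | -a-> n3
  n2 = b.0 | (a.0 + 0 | 0) | -a-> n3, -b-> n4
  n3 = b.0 | 0 | -b-> n5
  n4 = 0 | (a.0 + 0 | 0) | -a-> n5
  n5 = 0 | 0 | deadlocked
Bisimilarity quotient blocks:
  B0 = {m0, n0}
  B1 = {m1, n1}
  B2 = {m3, n3}
  B3 = {m5, n5}
  B4 = {m2, n2}
  B5 = {m4, n4}
m0 ∈ B0, n0 ∈ B0 → same block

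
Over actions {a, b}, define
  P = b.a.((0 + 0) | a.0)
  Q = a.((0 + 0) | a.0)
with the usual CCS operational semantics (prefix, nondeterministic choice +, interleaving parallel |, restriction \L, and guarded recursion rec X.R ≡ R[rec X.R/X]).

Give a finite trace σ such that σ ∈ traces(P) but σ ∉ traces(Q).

b

LTS(P): 4 reachable states
  m0 = b.a.((0 + 0) | a.0) :: -b-> m1
  m1 = a.((0 + 0) | a.0) :: -a-> m2
  m2 = (0 + 0) | a.0 :: -a-> m3
  m3 = (0 + 0) | 0 :: ∅
LTS(Q): 3 reachable states
  n0 = a.((0 + 0) | a.0) :: -a-> n1
  n1 = (0 + 0) | a.0 :: -a-> n2
  n2 = (0 + 0) | 0 :: ∅
Trace ⟨b⟩ through P, begin at {m0}:
  after b @ step 1: {m1}
  — P admits the full trace.
Trace ⟨b⟩ through Q, begin at {n0}:
  after b @ step 1: ∅ (Q stuck)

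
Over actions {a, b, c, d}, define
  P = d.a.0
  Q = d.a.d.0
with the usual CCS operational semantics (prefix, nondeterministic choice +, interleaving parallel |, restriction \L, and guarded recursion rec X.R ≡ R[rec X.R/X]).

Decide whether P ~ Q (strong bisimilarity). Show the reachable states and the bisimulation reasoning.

P's transition system — 3 states:
  u0 = d.a.0 | --d--▸ u1
  u1 = a.0 | --a--▸ u2
  u2 = 0 | ·
Q's transition system — 4 states:
  v0 = d.a.d.0 | --d--▸ v1
  v1 = a.d.0 | --a--▸ v2
  v2 = d.0 | --d--▸ v3
  v3 = 0 | ·
Coarsest stable partition (strong bisimilarity classes):
  B0 = {u0}
  B1 = {u1}
  B2 = {u2, v3}
  B3 = {v0}
  B4 = {v1}
  B5 = {v2}
u0 ∈ B0, v0 ∈ B3 → different blocks

not bisimilar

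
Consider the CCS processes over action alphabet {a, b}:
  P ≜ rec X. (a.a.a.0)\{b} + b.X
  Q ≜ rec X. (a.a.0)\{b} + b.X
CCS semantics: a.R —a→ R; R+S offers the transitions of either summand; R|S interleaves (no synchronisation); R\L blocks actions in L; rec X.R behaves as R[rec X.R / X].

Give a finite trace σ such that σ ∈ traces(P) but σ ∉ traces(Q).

LTS(P): 4 reachable states
  s0 = rec X. (a.a.a.0)\{b} + b.X ⊢ -a-> s1, -b-> s0
  s1 = (a.a.0)\{b} ⊢ -a-> s2
  s2 = (a.0)\{b} ⊢ -a-> s3
  s3 = 0\{b} ⊢ stopped
LTS(Q): 3 reachable states
  t0 = rec X. (a.a.0)\{b} + b.X ⊢ -a-> t1, -b-> t0
  t1 = (a.0)\{b} ⊢ -a-> t2
  t2 = 0\{b} ⊢ stopped
Executing aaa from P (initial set {s0}):
  after a @ step 1: {s1}
  after a @ step 2: {s2}
  after a @ step 3: {s3}
  — P admits the full trace.
Executing aaa from Q (initial set {t0}):
  after a @ step 1: {t1}
  after a @ step 2: {t2}
  after a @ step 3: ∅ (Q stuck)

aaa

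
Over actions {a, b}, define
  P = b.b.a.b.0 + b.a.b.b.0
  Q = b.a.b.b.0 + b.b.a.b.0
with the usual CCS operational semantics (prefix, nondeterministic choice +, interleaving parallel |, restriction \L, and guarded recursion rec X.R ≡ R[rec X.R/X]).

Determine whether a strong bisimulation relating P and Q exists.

Reachable graph of P (7 states):
  u0 = b.b.a.b.0 + b.a.b.b.0 | =b=> u1, =b=> u2
  u1 = a.b.b.0 | =a=> u3
  u2 = b.a.b.0 | =b=> u4
  u3 = b.b.0 | =b=> u5
  u4 = a.b.0 | =a=> u5
  u5 = b.0 | =b=> u6
  u6 = 0 | ∅
Reachable graph of Q (7 states):
  v0 = b.a.b.b.0 + b.b.a.b.0 | =b=> v1, =b=> v2
  v1 = a.b.b.0 | =a=> v3
  v2 = b.a.b.0 | =b=> v4
  v3 = b.b.0 | =b=> v5
  v4 = a.b.0 | =a=> v5
  v5 = b.0 | =b=> v6
  v6 = 0 | ∅
Coarsest stable partition (strong bisimilarity classes):
  B0 = {u0, v0}
  B1 = {u1, v1}
  B2 = {u3, v3}
  B3 = {u5, v5}
  B4 = {u6, v6}
  B5 = {u2, v2}
  B6 = {u4, v4}
u0 ∈ B0, v0 ∈ B0 → same block

YES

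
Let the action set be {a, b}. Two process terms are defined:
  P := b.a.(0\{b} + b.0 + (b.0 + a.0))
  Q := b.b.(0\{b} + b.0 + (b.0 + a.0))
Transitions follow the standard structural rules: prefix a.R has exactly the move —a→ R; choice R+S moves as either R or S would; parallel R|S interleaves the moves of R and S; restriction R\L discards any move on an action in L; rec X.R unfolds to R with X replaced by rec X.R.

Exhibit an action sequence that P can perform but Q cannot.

P's transition system — 4 states:
  u0 = b.a.(0\{b} + b.0 + (b.0 + a.0)) → —b→ u1
  u1 = a.(0\{b} + b.0 + (b.0 + a.0)) → —a→ u2
  u2 = 0\{b} + b.0 + (b.0 + a.0) → —a→ u3, —b→ u3
  u3 = 0 → deadlocked
Q's transition system — 4 states:
  v0 = b.b.(0\{b} + b.0 + (b.0 + a.0)) → —b→ v1
  v1 = b.(0\{b} + b.0 + (b.0 + a.0)) → —b→ v2
  v2 = 0\{b} + b.0 + (b.0 + a.0) → —a→ v3, —b→ v3
  v3 = 0 → deadlocked
Trace ⟨ba⟩ through P, begin at {u0}:
  [1] b ⇒ {u1}
  [2] a ⇒ {u2}
  — P admits the full trace.
Trace ⟨ba⟩ through Q, begin at {v0}:
  [1] b ⇒ {v1}
  [2] a ⇒ ∅ (Q stuck)

ba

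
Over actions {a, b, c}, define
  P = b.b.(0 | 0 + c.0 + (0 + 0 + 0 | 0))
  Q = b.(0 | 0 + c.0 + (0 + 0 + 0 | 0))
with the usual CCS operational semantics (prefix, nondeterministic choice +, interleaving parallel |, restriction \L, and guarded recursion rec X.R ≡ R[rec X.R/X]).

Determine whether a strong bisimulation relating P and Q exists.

Reachable graph of P (4 states):
  s0 = b.b.(0 | 0 + c.0 + (0 + 0 + 0 | 0)) has moves -b-> s1
  s1 = b.(0 | 0 + c.0 + (0 + 0 + 0 | 0)) has moves -b-> s2
  s2 = 0 | 0 + c.0 + (0 + 0 + 0 | 0) has moves -c-> s3
  s3 = 0 has moves ·
Reachable graph of Q (3 states):
  t0 = b.(0 | 0 + c.0 + (0 + 0 + 0 | 0)) has moves -b-> t1
  t1 = 0 | 0 + c.0 + (0 + 0 + 0 | 0) has moves -c-> t2
  t2 = 0 has moves ·
Bisimilarity quotient blocks:
  B0 = {s0}
  B1 = {s1, t0}
  B2 = {s2, t1}
  B3 = {s3, t2}
s0 ∈ B0, t0 ∈ B1 → different blocks

NO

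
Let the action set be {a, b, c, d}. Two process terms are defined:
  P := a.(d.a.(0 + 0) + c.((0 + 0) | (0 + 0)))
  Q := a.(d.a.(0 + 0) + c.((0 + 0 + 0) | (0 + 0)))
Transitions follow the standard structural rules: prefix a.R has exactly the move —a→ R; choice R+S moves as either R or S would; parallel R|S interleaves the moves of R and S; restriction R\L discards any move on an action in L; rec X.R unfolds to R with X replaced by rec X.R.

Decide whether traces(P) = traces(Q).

traces(P) = traces(Q)

Reachable graph of P (5 states):
  m0 = a.(d.a.(0 + 0) + c.((0 + 0) | (0 + 0))) → ··a··> m1
  m1 = d.a.(0 + 0) + c.((0 + 0) | (0 + 0)) → ··c··> m2, ··d··> m3
  m2 = (0 + 0) | (0 + 0) → deadlocked
  m3 = a.(0 + 0) → ··a··> m4
  m4 = 0 + 0 → deadlocked
Reachable graph of Q (5 states):
  n0 = a.(d.a.(0 + 0) + c.((0 + 0 + 0) | (0 + 0))) → ··a··> n1
  n1 = d.a.(0 + 0) + c.((0 + 0 + 0) | (0 + 0)) → ··c··> n2, ··d··> n3
  n2 = (0 + 0 + 0) | (0 + 0) → deadlocked
  n3 = a.(0 + 0) → ··a··> n4
  n4 = 0 + 0 → deadlocked
Bisimilarity quotient blocks:
  B0 = {m0, n0}
  B1 = {m1, n1}
  B2 = {m2, m4, n2, n4}
  B3 = {m3, n3}
m0 ∈ B0, n0 ∈ B0 → same block
Bisimilar ⇒ trace-equivalent.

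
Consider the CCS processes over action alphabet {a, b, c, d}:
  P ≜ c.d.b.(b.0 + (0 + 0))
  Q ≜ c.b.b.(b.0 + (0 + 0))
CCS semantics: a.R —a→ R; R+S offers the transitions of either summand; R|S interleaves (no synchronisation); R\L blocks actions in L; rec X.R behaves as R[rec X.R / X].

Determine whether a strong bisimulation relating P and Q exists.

P's transition system — 5 states:
  s0 = c.d.b.(b.0 + (0 + 0)) ⊢ —c→ s1
  s1 = d.b.(b.0 + (0 + 0)) ⊢ —d→ s2
  s2 = b.(b.0 + (0 + 0)) ⊢ —b→ s3
  s3 = b.0 + (0 + 0) ⊢ —b→ s4
  s4 = 0 ⊢ ∅
Q's transition system — 5 states:
  t0 = c.b.b.(b.0 + (0 + 0)) ⊢ —c→ t1
  t1 = b.b.(b.0 + (0 + 0)) ⊢ —b→ t2
  t2 = b.(b.0 + (0 + 0)) ⊢ —b→ t3
  t3 = b.0 + (0 + 0) ⊢ —b→ t4
  t4 = 0 ⊢ ∅
Partition-refinement fixed point:
  B0 = {s0}
  B1 = {s1}
  B2 = {s2, t2}
  B3 = {s3, t3}
  B4 = {s4, t4}
  B5 = {t0}
  B6 = {t1}
s0 ∈ B0, t0 ∈ B5 → different blocks

NO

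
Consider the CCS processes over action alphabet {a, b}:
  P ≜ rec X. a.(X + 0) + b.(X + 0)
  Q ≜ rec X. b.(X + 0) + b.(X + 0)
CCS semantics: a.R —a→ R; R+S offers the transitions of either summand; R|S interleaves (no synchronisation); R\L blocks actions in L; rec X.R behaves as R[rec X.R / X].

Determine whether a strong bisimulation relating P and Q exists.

not bisimilar

LTS(P): 2 reachable states
  p0 = rec X. a.(X + 0) + b.(X + 0) → --a--▸ p1, --b--▸ p1
  p1 = (rec X. a.(X + 0) + b.(X + 0)) + 0 → --a--▸ p1, --b--▸ p1
LTS(Q): 2 reachable states
  q0 = rec X. b.(X + 0) + b.(X + 0) → --b--▸ q1
  q1 = (rec X. b.(X + 0) + b.(X + 0)) + 0 → --b--▸ q1
Bisimilarity quotient blocks:
  B0 = {p0, p1}
  B1 = {q0, q1}
p0 ∈ B0, q0 ∈ B1 → different blocks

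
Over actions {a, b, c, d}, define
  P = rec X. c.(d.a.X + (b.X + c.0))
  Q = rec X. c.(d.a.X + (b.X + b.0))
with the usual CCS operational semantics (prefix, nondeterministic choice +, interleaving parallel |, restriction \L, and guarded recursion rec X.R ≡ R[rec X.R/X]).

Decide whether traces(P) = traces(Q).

LTS(P): 4 reachable states
  u0 = rec X. c.(d.a.X + (b.X + c.0)) ⊢ —c→ u1
  u1 = d.a.(rec X. c.(d.a.X + (b.X + c.0))) + (b.(rec X. c.(d.a.X + (b.X + c.0))) + c.0) ⊢ —b→ u0, —c→ u2, —d→ u3
  u2 = 0 ⊢ (no moves)
  u3 = a.(rec X. c.(d.a.X + (b.X + c.0))) ⊢ —a→ u0
LTS(Q): 4 reachable states
  v0 = rec X. c.(d.a.X + (b.X + b.0)) ⊢ —c→ v1
  v1 = d.a.(rec X. c.(d.a.X + (b.X + b.0))) + (b.(rec X. c.(d.a.X + (b.X + b.0))) + b.0) ⊢ —b→ v0, —b→ v2, —d→ v3
  v2 = 0 ⊢ (no moves)
  v3 = a.(rec X. c.(d.a.X + (b.X + b.0))) ⊢ —a→ v0
Trace ⟨cc⟩ through P, begin at {u0}:
  after c @ step 1: {u1}
  after c @ step 2: {u2}
  ✓ P
Trace ⟨cc⟩ through Q, begin at {v0}:
  after c @ step 1: {v1}
  after c @ step 2: ∅  — Q cannot continue

trace-distinct — witness ⟨cc⟩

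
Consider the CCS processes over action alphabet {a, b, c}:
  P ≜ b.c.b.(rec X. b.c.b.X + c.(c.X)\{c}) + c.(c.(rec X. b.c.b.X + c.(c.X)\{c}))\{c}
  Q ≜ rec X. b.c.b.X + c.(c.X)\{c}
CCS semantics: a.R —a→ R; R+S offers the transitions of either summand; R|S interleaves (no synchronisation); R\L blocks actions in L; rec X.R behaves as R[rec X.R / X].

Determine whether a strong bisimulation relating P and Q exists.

P ~ Q

LTS(P): 5 reachable states
  s0 = b.c.b.(rec X. b.c.b.X + c.(c.X)\{c}) + c.(c.(rec X. b.c.b.X + c.(c.X)\{c}))\{c} | --b--▸ s1, --c--▸ s2
  s1 = c.b.(rec X. b.c.b.X + c.(c.X)\{c}) | --c--▸ s3
  s2 = (c.(rec X. b.c.b.X + c.(c.X)\{c}))\{c} | stopped
  s3 = b.(rec X. b.c.b.X + c.(c.X)\{c}) | --b--▸ s4
  s4 = rec X. b.c.b.X + c.(c.X)\{c} | --b--▸ s1, --c--▸ s2
LTS(Q): 4 reachable states
  t0 = rec X. b.c.b.X + c.(c.X)\{c} | --b--▸ t1, --c--▸ t2
  t1 = c.b.(rec X. b.c.b.X + c.(c.X)\{c}) | --c--▸ t3
  t2 = (c.(rec X. b.c.b.X + c.(c.X)\{c}))\{c} | stopped
  t3 = b.(rec X. b.c.b.X + c.(c.X)\{c}) | --b--▸ t0
Partition-refinement fixed point:
  B0 = {s0, s4, t0}
  B1 = {s2, t2}
  B2 = {s1, t1}
  B3 = {s3, t3}
s0 ∈ B0, t0 ∈ B0 → same block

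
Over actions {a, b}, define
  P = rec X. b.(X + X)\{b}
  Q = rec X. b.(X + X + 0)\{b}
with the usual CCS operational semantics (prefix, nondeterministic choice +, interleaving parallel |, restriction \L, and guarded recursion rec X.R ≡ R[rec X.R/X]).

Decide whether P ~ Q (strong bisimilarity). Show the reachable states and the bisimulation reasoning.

P's transition system — 2 states:
  s0 = rec X. b.(X + X)\{b} ⊢ ··b··> s1
  s1 = ((rec X. b.(X + X)\{b}) + (rec X. b.(X + X)\{b}))\{b} ⊢ ∅
Q's transition system — 2 states:
  t0 = rec X. b.(X + X + 0)\{b} ⊢ ··b··> t1
  t1 = ((rec X. b.(X + X + 0)\{b}) + (rec X. b.(X + X + 0)\{b}) + 0)\{b} ⊢ ∅
Bisimilarity quotient blocks:
  B0 = {s0, t0}
  B1 = {s1, t1}
s0 ∈ B0, t0 ∈ B0 → same block

P ~ Q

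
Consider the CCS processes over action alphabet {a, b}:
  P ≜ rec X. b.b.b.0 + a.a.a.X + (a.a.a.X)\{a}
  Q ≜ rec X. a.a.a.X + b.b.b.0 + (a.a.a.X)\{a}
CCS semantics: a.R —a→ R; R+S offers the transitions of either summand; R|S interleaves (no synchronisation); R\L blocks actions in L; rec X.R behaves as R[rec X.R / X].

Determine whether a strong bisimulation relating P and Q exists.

YES

Reachable graph of P (6 states):
  m0 = rec X. b.b.b.0 + a.a.a.X + (a.a.a.X)\{a} ⊢ -a-> m1, -b-> m2
  m1 = a.a.(rec X. b.b.b.0 + a.a.a.X + (a.a.a.X)\{a}) ⊢ -a-> m3
  m2 = b.b.0 ⊢ -b-> m4
  m3 = a.(rec X. b.b.b.0 + a.a.a.X + (a.a.a.X)\{a}) ⊢ -a-> m0
  m4 = b.0 ⊢ -b-> m5
  m5 = 0 ⊢ (no moves)
Reachable graph of Q (6 states):
  n0 = rec X. a.a.a.X + b.b.b.0 + (a.a.a.X)\{a} ⊢ -a-> n1, -b-> n2
  n1 = a.a.(rec X. a.a.a.X + b.b.b.0 + (a.a.a.X)\{a}) ⊢ -a-> n3
  n2 = b.b.0 ⊢ -b-> n4
  n3 = a.(rec X. a.a.a.X + b.b.b.0 + (a.a.a.X)\{a}) ⊢ -a-> n0
  n4 = b.0 ⊢ -b-> n5
  n5 = 0 ⊢ (no moves)
Partition-refinement fixed point:
  B0 = {m0, n0}
  B1 = {m2, n2}
  B2 = {m4, n4}
  B3 = {m5, n5}
  B4 = {m1, n1}
  B5 = {m3, n3}
m0 ∈ B0, n0 ∈ B0 → same block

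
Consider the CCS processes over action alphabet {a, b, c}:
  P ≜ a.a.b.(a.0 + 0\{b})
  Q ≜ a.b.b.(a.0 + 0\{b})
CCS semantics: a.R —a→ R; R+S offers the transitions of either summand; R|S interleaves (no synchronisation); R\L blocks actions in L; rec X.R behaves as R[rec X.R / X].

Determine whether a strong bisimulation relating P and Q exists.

LTS(P): 5 reachable states
  m0 = a.a.b.(a.0 + 0\{b}) | --a--▸ m1
  m1 = a.b.(a.0 + 0\{b}) | --a--▸ m2
  m2 = b.(a.0 + 0\{b}) | --b--▸ m3
  m3 = a.0 + 0\{b} | --a--▸ m4
  m4 = 0 | (no moves)
LTS(Q): 5 reachable states
  n0 = a.b.b.(a.0 + 0\{b}) | --a--▸ n1
  n1 = b.b.(a.0 + 0\{b}) | --b--▸ n2
  n2 = b.(a.0 + 0\{b}) | --b--▸ n3
  n3 = a.0 + 0\{b} | --a--▸ n4
  n4 = 0 | (no moves)
Bisimilarity quotient blocks:
  B0 = {m0}
  B1 = {m1}
  B2 = {m2, n2}
  B3 = {m3, n3}
  B4 = {m4, n4}
  B5 = {n0}
  B6 = {n1}
m0 ∈ B0, n0 ∈ B5 → different blocks

NO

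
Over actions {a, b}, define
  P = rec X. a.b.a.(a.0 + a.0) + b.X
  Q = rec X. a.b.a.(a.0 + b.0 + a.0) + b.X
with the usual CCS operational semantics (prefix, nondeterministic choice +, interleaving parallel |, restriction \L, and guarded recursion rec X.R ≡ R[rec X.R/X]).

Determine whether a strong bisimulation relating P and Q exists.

P's transition system — 5 states:
  m0 = rec X. a.b.a.(a.0 + a.0) + b.X | —a→ m1, —b→ m0
  m1 = b.a.(a.0 + a.0) | —b→ m2
  m2 = a.(a.0 + a.0) | —a→ m3
  m3 = a.0 + a.0 | —a→ m4
  m4 = 0 | ∅
Q's transition system — 5 states:
  n0 = rec X. a.b.a.(a.0 + b.0 + a.0) + b.X | —a→ n1, —b→ n0
  n1 = b.a.(a.0 + b.0 + a.0) | —b→ n2
  n2 = a.(a.0 + b.0 + a.0) | —a→ n3
  n3 = a.0 + b.0 + a.0 | —a→ n4, —b→ n4
  n4 = 0 | ∅
Partition-refinement fixed point:
  B0 = {m0}
  B1 = {m1}
  B2 = {m2}
  B3 = {m3}
  B4 = {m4, n4}
  B5 = {n0}
  B6 = {n1}
  B7 = {n2}
  B8 = {n3}
m0 ∈ B0, n0 ∈ B5 → different blocks

not bisimilar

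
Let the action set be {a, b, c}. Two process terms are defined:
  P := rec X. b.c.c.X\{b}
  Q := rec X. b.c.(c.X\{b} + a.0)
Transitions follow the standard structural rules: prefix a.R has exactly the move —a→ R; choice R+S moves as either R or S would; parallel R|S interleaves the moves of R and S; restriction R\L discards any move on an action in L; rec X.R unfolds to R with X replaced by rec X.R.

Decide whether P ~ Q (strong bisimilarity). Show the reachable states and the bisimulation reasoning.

Reachable graph of P (4 states):
  m0 = rec X. b.c.c.X\{b} has moves —b→ m1
  m1 = c.c.(rec X. b.c.c.X\{b})\{b} has moves —c→ m2
  m2 = c.(rec X. b.c.c.X\{b})\{b} has moves —c→ m3
  m3 = (rec X. b.c.c.X\{b})\{b} has moves deadlocked
Reachable graph of Q (5 states):
  n0 = rec X. b.c.(c.X\{b} + a.0) has moves —b→ n1
  n1 = c.(c.(rec X. b.c.(c.X\{b} + a.0))\{b} + a.0) has moves —c→ n2
  n2 = c.(rec X. b.c.(c.X\{b} + a.0))\{b} + a.0 has moves —a→ n3, —c→ n4
  n3 = 0 has moves deadlocked
  n4 = (rec X. b.c.(c.X\{b} + a.0))\{b} has moves deadlocked
Bisimilarity quotient blocks:
  B0 = {m0}
  B1 = {m1}
  B2 = {m2}
  B3 = {m3, n3, n4}
  B4 = {n0}
  B5 = {n1}
  B6 = {n2}
m0 ∈ B0, n0 ∈ B4 → different blocks

P ≁ Q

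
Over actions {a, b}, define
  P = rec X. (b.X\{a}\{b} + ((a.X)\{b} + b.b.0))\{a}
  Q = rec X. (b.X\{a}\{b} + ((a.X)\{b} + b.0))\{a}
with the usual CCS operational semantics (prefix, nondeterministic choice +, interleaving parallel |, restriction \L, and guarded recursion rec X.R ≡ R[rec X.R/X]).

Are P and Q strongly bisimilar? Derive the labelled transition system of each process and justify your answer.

Reachable graph of P (4 states):
  p0 = rec X. (b.X\{a}\{b} + ((a.X)\{b} + b.b.0))\{a} | —b→ p1, —b→ p2
  p1 = (b.0)\{a} | —b→ p3
  p2 = (rec X. (b.X\{a}\{b} + ((a.X)\{b} + b.b.0))\{a})\{a}\{b}\{a} | deadlocked
  p3 = 0\{a} | deadlocked
Reachable graph of Q (3 states):
  q0 = rec X. (b.X\{a}\{b} + ((a.X)\{b} + b.0))\{a} | —b→ q1, —b→ q2
  q1 = (rec X. (b.X\{a}\{b} + ((a.X)\{b} + b.0))\{a})\{a}\{b}\{a} | deadlocked
  q2 = 0\{a} | deadlocked
Bisimilarity quotient blocks:
  B0 = {p0}
  B1 = {p2, p3, q1, q2}
  B2 = {p1, q0}
p0 ∈ B0, q0 ∈ B2 → different blocks

not bisimilar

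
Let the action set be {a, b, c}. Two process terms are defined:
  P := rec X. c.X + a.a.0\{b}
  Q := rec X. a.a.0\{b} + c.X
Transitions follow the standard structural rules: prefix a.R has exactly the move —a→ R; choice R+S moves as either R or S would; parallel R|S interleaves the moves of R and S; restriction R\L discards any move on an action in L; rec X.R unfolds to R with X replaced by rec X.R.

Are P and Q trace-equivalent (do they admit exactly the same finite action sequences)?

Reachable graph of P (3 states):
  u0 = rec X. c.X + a.a.0\{b} → -a-> u1, -c-> u0
  u1 = a.0\{b} → -a-> u2
  u2 = 0\{b} → (no moves)
Reachable graph of Q (3 states):
  v0 = rec X. a.a.0\{b} + c.X → -a-> v1, -c-> v0
  v1 = a.0\{b} → -a-> v2
  v2 = 0\{b} → (no moves)
Coarsest stable partition (strong bisimilarity classes):
  B0 = {u0, v0}
  B1 = {u1, v1}
  B2 = {u2, v2}
u0 ∈ B0, v0 ∈ B0 → same block
Bisimilar ⇒ trace-equivalent.

YES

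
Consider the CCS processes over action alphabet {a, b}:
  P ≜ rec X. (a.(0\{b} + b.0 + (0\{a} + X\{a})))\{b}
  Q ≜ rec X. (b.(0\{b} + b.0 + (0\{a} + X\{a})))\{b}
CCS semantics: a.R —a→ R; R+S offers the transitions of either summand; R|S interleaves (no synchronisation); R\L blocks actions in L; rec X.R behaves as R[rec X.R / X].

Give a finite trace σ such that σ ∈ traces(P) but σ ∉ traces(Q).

Reachable graph of P (2 states):
  p0 = rec X. (a.(0\{b} + b.0 + (0\{a} + X\{a})))\{b} | -a-> p1
  p1 = (0\{b} + b.0 + (0\{a} + (rec X. (a.(0\{b} + b.0 + (0\{a} + X\{a})))\{b})\{a}))\{b} | ·
Reachable graph of Q (1 states):
  q0 = rec X. (b.(0\{b} + b.0 + (0\{a} + X\{a})))\{b} | ·
Run σ = ⟨a⟩ on P: start {p0}
  [1] a ⇒ {p1}
  P completes σ.
Run σ = ⟨a⟩ on Q: start {q0}
  [1] a ⇒ ∅ (Q stuck)

a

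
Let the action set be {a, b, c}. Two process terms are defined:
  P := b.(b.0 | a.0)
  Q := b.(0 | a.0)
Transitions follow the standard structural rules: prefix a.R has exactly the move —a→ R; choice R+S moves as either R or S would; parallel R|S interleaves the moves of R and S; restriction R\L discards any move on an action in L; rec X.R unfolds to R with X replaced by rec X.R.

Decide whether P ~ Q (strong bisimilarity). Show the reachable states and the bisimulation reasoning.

P's transition system — 5 states:
  m0 = b.(b.0 | a.0) | --b--▸ m1
  m1 = b.0 | a.0 | --a--▸ m2, --b--▸ m3
  m2 = b.0 | 0 | --b--▸ m4
  m3 = 0 | a.0 | --a--▸ m4
  m4 = 0 | 0 | (no moves)
Q's transition system — 3 states:
  n0 = b.(0 | a.0) | --b--▸ n1
  n1 = 0 | a.0 | --a--▸ n2
  n2 = 0 | 0 | (no moves)
Bisimilarity quotient blocks:
  B0 = {m0}
  B1 = {m1}
  B2 = {m3, n1}
  B3 = {m4, n2}
  B4 = {m2}
  B5 = {n0}
m0 ∈ B0, n0 ∈ B5 → different blocks

P ≁ Q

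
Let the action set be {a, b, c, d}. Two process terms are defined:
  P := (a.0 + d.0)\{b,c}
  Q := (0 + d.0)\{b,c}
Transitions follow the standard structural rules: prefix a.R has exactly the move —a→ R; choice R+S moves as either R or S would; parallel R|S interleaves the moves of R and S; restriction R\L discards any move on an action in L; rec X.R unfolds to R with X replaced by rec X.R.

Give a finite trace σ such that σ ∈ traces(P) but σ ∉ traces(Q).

LTS(P): 2 reachable states
  p0 = (a.0 + d.0)\{b,c} :: —a→ p1, —d→ p1
  p1 = 0\{b,c} :: deadlocked
LTS(Q): 2 reachable states
  q0 = (0 + d.0)\{b,c} :: —d→ q1
  q1 = 0\{b,c} :: deadlocked
Trace ⟨a⟩ through P, begin at {p0}:
  after a @ step 1: {p1}
  — P admits the full trace.
Trace ⟨a⟩ through Q, begin at {q0}:
  after a @ step 1: ∅  — Q cannot continue

a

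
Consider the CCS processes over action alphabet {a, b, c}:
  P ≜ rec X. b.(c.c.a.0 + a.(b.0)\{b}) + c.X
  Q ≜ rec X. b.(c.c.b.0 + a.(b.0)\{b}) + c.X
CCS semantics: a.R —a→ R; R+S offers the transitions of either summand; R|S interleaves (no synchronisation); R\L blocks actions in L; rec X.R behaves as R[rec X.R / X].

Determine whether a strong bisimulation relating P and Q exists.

LTS(P): 6 reachable states
  p0 = rec X. b.(c.c.a.0 + a.(b.0)\{b}) + c.X | =b=> p1, =c=> p0
  p1 = c.c.a.0 + a.(b.0)\{b} | =a=> p2, =c=> p3
  p2 = (b.0)\{b} | stopped
  p3 = c.a.0 | =c=> p4
  p4 = a.0 | =a=> p5
  p5 = 0 | stopped
LTS(Q): 6 reachable states
  q0 = rec X. b.(c.c.b.0 + a.(b.0)\{b}) + c.X | =b=> q1, =c=> q0
  q1 = c.c.b.0 + a.(b.0)\{b} | =a=> q2, =c=> q3
  q2 = (b.0)\{b} | stopped
  q3 = c.b.0 | =c=> q4
  q4 = b.0 | =b=> q5
  q5 = 0 | stopped
Coarsest stable partition (strong bisimilarity classes):
  B0 = {p0}
  B1 = {p1}
  B2 = {p2, p5, q2, q5}
  B3 = {p3}
  B4 = {p4}
  B5 = {q0}
  B6 = {q1}
  B7 = {q3}
  B8 = {q4}
p0 ∈ B0, q0 ∈ B5 → different blocks

not bisimilar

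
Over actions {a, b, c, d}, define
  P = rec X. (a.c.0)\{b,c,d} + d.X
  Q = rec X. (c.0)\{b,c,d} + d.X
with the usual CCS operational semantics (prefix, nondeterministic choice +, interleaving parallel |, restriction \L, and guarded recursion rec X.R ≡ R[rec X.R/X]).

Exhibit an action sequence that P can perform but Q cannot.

a

LTS(P): 2 reachable states
  m0 = rec X. (a.c.0)\{b,c,d} + d.X → =a=> m1, =d=> m0
  m1 = (c.0)\{b,c,d} → (no moves)
LTS(Q): 1 reachable states
  n0 = rec X. (c.0)\{b,c,d} + d.X → =d=> n0
Trace ⟨a⟩ through P, begin at {m0}:
  step 1 (a): {m1}
  — P admits the full trace.
Trace ⟨a⟩ through Q, begin at {n0}:
  step 1 (a): no successor for Q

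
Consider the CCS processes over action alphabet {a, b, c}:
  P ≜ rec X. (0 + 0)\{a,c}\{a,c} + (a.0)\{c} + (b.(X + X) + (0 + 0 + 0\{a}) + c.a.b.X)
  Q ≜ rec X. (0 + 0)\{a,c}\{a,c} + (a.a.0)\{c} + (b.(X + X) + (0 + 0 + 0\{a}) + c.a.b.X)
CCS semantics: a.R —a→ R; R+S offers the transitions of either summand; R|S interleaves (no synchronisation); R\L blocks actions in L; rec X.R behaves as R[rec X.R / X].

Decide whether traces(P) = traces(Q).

P's transition system — 5 states:
  s0 = rec X. (0 + 0)\{a,c}\{a,c} + (a.0)\{c} + (b.(X + X) + (0 + 0 + 0\{a}) + c.a.b.X) → -a-> s1, -b-> s2, -c-> s3
  s1 = 0\{c} → (no moves)
  s2 = (rec X. (0 + 0)\{a,c}\{a,c} + (a.0)\{c} + (b.(X + X) + (0 + 0 + 0\{a}) + c.a.b.X)) + (rec X. (0 + 0)\{a,c}\{a,c} + (a.0)\{c} + (b.(X + X) + (0 + 0 + 0\{a}) + c.a.b.X)) → -a-> s1, -b-> s2, -c-> s3
  s3 = a.b.(rec X. (0 + 0)\{a,c}\{a,c} + (a.0)\{c} + (b.(X + X) + (0 + 0 + 0\{a}) + c.a.b.X)) → -a-> s4
  s4 = b.(rec X. (0 + 0)\{a,c}\{a,c} + (a.0)\{c} + (b.(X + X) + (0 + 0 + 0\{a}) + c.a.b.X)) → -b-> s0
Q's transition system — 6 states:
  t0 = rec X. (0 + 0)\{a,c}\{a,c} + (a.a.0)\{c} + (b.(X + X) + (0 + 0 + 0\{a}) + c.a.b.X) → -a-> t1, -b-> t2, -c-> t3
  t1 = (a.0)\{c} → -a-> t4
  t2 = (rec X. (0 + 0)\{a,c}\{a,c} + (a.a.0)\{c} + (b.(X + X) + (0 + 0 + 0\{a}) + c.a.b.X)) + (rec X. (0 + 0)\{a,c}\{a,c} + (a.a.0)\{c} + (b.(X + X) + (0 + 0 + 0\{a}) + c.a.b.X)) → -a-> t1, -b-> t2, -c-> t3
  t3 = a.b.(rec X. (0 + 0)\{a,c}\{a,c} + (a.a.0)\{c} + (b.(X + X) + (0 + 0 + 0\{a}) + c.a.b.X)) → -a-> t5
  t4 = 0\{c} → (no moves)
  t5 = b.(rec X. (0 + 0)\{a,c}\{a,c} + (a.a.0)\{c} + (b.(X + X) + (0 + 0 + 0\{a}) + c.a.b.X)) → -b-> t0
Run σ = ⟨aa⟩ on Q: start {t0}
  [1] a ⇒ {t1}
  [2] a ⇒ {t4}
  ✓ Q
Run σ = ⟨aa⟩ on P: start {s0}
  [1] a ⇒ {s1}
  [2] a ⇒ no successor for P

NO — witness ⟨aa⟩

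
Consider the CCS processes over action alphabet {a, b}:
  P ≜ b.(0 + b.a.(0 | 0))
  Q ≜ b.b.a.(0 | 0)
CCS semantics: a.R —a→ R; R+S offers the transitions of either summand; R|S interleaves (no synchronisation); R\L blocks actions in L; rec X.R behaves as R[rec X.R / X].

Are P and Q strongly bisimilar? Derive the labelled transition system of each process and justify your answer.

YES

Reachable graph of P (4 states):
  u0 = b.(0 + b.a.(0 | 0)) → --b--▸ u1
  u1 = 0 + b.a.(0 | 0) → --b--▸ u2
  u2 = a.(0 | 0) → --a--▸ u3
  u3 = 0 | 0 → (no moves)
Reachable graph of Q (4 states):
  v0 = b.b.a.(0 | 0) → --b--▸ v1
  v1 = b.a.(0 | 0) → --b--▸ v2
  v2 = a.(0 | 0) → --a--▸ v3
  v3 = 0 | 0 → (no moves)
Bisimilarity quotient blocks:
  B0 = {u0, v0}
  B1 = {u1, v1}
  B2 = {u2, v2}
  B3 = {u3, v3}
u0 ∈ B0, v0 ∈ B0 → same block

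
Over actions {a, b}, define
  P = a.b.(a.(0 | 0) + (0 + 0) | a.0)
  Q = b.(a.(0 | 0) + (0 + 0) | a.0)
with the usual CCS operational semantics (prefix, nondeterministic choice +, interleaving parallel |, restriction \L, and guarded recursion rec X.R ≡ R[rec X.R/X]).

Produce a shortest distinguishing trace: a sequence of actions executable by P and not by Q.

LTS(P): 5 reachable states
  m0 = a.b.(a.(0 | 0) + (0 + 0) | a.0) | —a→ m1
  m1 = b.(a.(0 | 0) + (0 + 0) | a.0) | —b→ m2
  m2 = a.(0 | 0) + (0 + 0) | a.0 | —a→ m3, —a→ m4
  m3 = (0 + 0) | 0 | ·
  m4 = 0 | 0 | ·
LTS(Q): 4 reachable states
  n0 = b.(a.(0 | 0) + (0 + 0) | a.0) | —b→ n1
  n1 = a.(0 | 0) + (0 + 0) | a.0 | —a→ n2, —a→ n3
  n2 = (0 + 0) | 0 | ·
  n3 = 0 | 0 | ·
Trace ⟨a⟩ through P, begin at {m0}:
  [1] a ⇒ {m1}
  ✓ P
Trace ⟨a⟩ through Q, begin at {n0}:
  [1] a ⇒ ∅ (Q stuck)

a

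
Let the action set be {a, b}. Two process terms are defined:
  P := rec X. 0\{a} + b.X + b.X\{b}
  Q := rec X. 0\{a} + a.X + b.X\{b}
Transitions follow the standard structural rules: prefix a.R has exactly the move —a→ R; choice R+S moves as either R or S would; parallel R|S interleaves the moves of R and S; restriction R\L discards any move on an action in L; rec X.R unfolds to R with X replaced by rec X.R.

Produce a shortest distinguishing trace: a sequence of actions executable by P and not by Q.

bb

Reachable graph of P (2 states):
  s0 = rec X. 0\{a} + b.X + b.X\{b} :: -b-> s0, -b-> s1
  s1 = (rec X. 0\{a} + b.X + b.X\{b})\{b} :: stopped
Reachable graph of Q (2 states):
  t0 = rec X. 0\{a} + a.X + b.X\{b} :: -a-> t0, -b-> t1
  t1 = (rec X. 0\{a} + a.X + b.X\{b})\{b} :: -a-> t1
Trace ⟨bb⟩ through P, begin at {s0}:
  after b @ step 1: {s0, s1}
  after b @ step 2: {s0, s1}
  — P admits the full trace.
Trace ⟨bb⟩ through Q, begin at {t0}:
  after b @ step 1: {t1}
  after b @ step 2: no successor for Q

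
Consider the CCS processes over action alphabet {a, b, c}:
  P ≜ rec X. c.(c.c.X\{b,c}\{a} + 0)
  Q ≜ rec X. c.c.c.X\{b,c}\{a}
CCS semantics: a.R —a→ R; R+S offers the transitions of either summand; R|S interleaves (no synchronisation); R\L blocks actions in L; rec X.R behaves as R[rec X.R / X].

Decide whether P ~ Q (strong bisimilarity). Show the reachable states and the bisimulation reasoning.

P ~ Q

Reachable graph of P (4 states):
  s0 = rec X. c.(c.c.X\{b,c}\{a} + 0) has moves -c-> s1
  s1 = c.c.(rec X. c.(c.c.X\{b,c}\{a} + 0))\{b,c}\{a} + 0 has moves -c-> s2
  s2 = c.(rec X. c.(c.c.X\{b,c}\{a} + 0))\{b,c}\{a} has moves -c-> s3
  s3 = (rec X. c.(c.c.X\{b,c}\{a} + 0))\{b,c}\{a} has moves ∅
Reachable graph of Q (4 states):
  t0 = rec X. c.c.c.X\{b,c}\{a} has moves -c-> t1
  t1 = c.c.(rec X. c.c.c.X\{b,c}\{a})\{b,c}\{a} has moves -c-> t2
  t2 = c.(rec X. c.c.c.X\{b,c}\{a})\{b,c}\{a} has moves -c-> t3
  t3 = (rec X. c.c.c.X\{b,c}\{a})\{b,c}\{a} has moves ∅
Partition-refinement fixed point:
  B0 = {s0, t0}
  B1 = {s1, t1}
  B2 = {s2, t2}
  B3 = {s3, t3}
s0 ∈ B0, t0 ∈ B0 → same block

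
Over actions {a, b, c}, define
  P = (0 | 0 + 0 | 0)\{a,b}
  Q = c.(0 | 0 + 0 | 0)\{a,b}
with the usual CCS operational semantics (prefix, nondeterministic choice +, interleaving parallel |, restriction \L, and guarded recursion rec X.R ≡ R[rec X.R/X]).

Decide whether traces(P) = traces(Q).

Reachable graph of P (1 states):
  s0 = (0 | 0 + 0 | 0)\{a,b} :: deadlocked
Reachable graph of Q (2 states):
  t0 = c.(0 | 0 + 0 | 0)\{a,b} :: —c→ t1
  t1 = (0 | 0 + 0 | 0)\{a,b} :: deadlocked
Run σ = ⟨c⟩ on Q: start {t0}
  [1] c ⇒ {t1}
  Q completes σ.
Run σ = ⟨c⟩ on P: start {s0}
  [1] c ⇒ no successor for P

traces(P) ≠ traces(Q) — witness ⟨c⟩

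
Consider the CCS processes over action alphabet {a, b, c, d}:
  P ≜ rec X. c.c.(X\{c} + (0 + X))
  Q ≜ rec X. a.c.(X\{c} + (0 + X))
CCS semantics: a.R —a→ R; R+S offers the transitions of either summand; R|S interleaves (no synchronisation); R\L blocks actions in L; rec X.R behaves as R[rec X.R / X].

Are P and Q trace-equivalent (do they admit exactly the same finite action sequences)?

traces(P) ≠ traces(Q) — witness ⟨c⟩

P's transition system — 3 states:
  p0 = rec X. c.c.(X\{c} + (0 + X)) :: =c=> p1
  p1 = c.((rec X. c.c.(X\{c} + (0 + X)))\{c} + (0 + (rec X. c.c.(X\{c} + (0 + X))))) :: =c=> p2
  p2 = (rec X. c.c.(X\{c} + (0 + X)))\{c} + (0 + (rec X. c.c.(X\{c} + (0 + X)))) :: =c=> p1
Q's transition system — 4 states:
  q0 = rec X. a.c.(X\{c} + (0 + X)) :: =a=> q1
  q1 = c.((rec X. a.c.(X\{c} + (0 + X)))\{c} + (0 + (rec X. a.c.(X\{c} + (0 + X))))) :: =c=> q2
  q2 = (rec X. a.c.(X\{c} + (0 + X)))\{c} + (0 + (rec X. a.c.(X\{c} + (0 + X)))) :: =a=> q1, =a=> q3
  q3 = (c.((rec X. a.c.(X\{c} + (0 + X)))\{c} + (0 + (rec X. a.c.(X\{c} + (0 + X))))))\{c} :: (no moves)
Executing c from P (initial set {p0}):
  after c @ step 1: {p1}
  — P admits the full trace.
Executing c from Q (initial set {q0}):
  after c @ step 1: ∅  — Q cannot continue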